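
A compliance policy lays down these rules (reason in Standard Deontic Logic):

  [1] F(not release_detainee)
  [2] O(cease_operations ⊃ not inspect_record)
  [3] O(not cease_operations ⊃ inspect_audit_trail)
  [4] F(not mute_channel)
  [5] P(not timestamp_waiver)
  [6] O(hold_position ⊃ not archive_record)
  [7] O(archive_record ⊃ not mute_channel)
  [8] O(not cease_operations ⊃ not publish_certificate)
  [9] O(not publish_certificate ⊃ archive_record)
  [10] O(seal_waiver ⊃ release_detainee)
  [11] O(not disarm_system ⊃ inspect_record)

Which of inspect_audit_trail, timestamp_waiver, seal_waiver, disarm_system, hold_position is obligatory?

F(not mute_channel) at premise 4 means O(mute_channel).
The contrapositive of premise 7 (O(archive_record ⊃ not mute_channel)) is O(mute_channel ⊃ not archive_record), and O(mute_channel) is already established, so O(not archive_record).
Premise 9, O(not publish_certificate ⊃ archive_record), contraposes to O(not archive_record ⊃ publish_certificate); with O(not archive_record) we get O(publish_certificate).
The contrapositive of premise 8 (O(not cease_operations ⊃ not publish_certificate)) is O(publish_certificate ⊃ cease_operations), and O(publish_certificate) is already established, so O(cease_operations).
With premise 2, O(cease_operations ⊃ not inspect_record), the K-axiom yields O(not inspect_record).
The contrapositive of premise 11 (O(not disarm_system ⊃ inspect_record)) is O(not inspect_record ⊃ disarm_system), and O(not inspect_record) is already established, so O(disarm_system).
So O(disarm_system) holds — disarm_system is obligatory. None of the other listed options is made obligatory by any chain of premises.

disarm_system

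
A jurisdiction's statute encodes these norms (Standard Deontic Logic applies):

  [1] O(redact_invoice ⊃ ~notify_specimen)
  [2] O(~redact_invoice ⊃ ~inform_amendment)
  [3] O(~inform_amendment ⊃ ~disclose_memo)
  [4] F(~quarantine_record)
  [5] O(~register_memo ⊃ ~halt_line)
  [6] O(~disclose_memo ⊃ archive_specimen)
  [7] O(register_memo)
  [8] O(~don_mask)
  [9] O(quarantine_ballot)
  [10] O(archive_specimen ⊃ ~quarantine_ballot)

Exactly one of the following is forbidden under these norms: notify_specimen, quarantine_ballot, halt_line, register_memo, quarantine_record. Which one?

From premise 9 we have O(quarantine_ballot).
Premise 10, O(archive_specimen ⊃ ~quarantine_ballot), contraposes to O(quarantine_ballot ⊃ ~archive_specimen); with O(quarantine_ballot) we get O(~archive_specimen).
The contrapositive of premise 6 (O(~disclose_memo ⊃ archive_specimen)) is O(~archive_specimen ⊃ disclose_memo), and O(~archive_specimen) is already established, so O(disclose_memo).
Premise 3, O(~inform_amendment ⊃ ~disclose_memo), contraposes to O(disclose_memo ⊃ inform_amendment); with O(disclose_memo) we get O(inform_amendment).
The contrapositive of premise 2 (O(~redact_invoice ⊃ ~inform_amendment)) is O(inform_amendment ⊃ redact_invoice), and O(inform_amendment) is already established, so O(redact_invoice).
Applying K to premise 1 (O(redact_invoice ⊃ ~notify_specimen)) and O(redact_invoice) yields O(~notify_specimen).
So O(~notify_specimen) holds, i.e. notify_specimen is forbidden. None of the other listed options is forbidden under the premises.

notify_specimen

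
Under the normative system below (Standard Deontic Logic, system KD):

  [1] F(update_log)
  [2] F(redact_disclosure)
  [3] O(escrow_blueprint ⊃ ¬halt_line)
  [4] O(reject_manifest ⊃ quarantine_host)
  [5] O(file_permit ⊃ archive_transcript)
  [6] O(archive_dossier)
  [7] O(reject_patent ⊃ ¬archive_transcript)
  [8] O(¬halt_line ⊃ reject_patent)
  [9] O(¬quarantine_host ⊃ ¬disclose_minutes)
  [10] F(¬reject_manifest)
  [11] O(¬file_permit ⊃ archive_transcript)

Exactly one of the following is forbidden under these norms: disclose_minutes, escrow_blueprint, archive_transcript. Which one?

escrow_blueprint

Premises 11 and 5 cover both cases: O(¬file_permit ⊃ archive_transcript) and O(file_permit ⊃ archive_transcript). Since ¬file_permit ∨ file_permit is a tautology, O(archive_transcript) follows.
The contrapositive of premise 7 (O(reject_patent ⊃ ¬archive_transcript)) is O(archive_transcript ⊃ ¬reject_patent), and O(archive_transcript) is already established, so O(¬reject_patent).
The contrapositive of premise 8 (O(¬halt_line ⊃ reject_patent)) is O(¬reject_patent ⊃ halt_line), and O(¬reject_patent) is already established, so O(halt_line).
The contrapositive of premise 3 (O(escrow_blueprint ⊃ ¬halt_line)) is O(halt_line ⊃ ¬escrow_blueprint), and O(halt_line) is already established, so O(¬escrow_blueprint).
So O(¬escrow_blueprint) holds, i.e. escrow_blueprint is forbidden. None of the other listed options is forbidden under the premises.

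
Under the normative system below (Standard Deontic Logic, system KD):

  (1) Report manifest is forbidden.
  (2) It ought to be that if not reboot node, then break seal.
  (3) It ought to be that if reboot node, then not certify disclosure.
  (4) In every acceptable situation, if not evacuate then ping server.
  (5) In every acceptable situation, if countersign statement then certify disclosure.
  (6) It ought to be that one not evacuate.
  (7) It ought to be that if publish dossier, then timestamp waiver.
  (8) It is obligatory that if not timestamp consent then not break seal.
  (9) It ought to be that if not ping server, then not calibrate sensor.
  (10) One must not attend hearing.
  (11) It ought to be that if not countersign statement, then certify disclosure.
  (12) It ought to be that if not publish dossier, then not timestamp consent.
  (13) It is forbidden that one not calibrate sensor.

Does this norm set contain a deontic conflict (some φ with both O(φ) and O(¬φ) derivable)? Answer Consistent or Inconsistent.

Consistent

Premise 9 is O(¬ping_server → ¬calibrate_sensor), but O(¬ping_server) is not derivable from the premises, so it does not yield O(¬calibrate_sensor).
So O(¬calibrate_sensor) is not derivable, and the apparent clash with O(calibrate_sensor) does not arise.
A world satisfying every obligation exists (e.g. attend_hearing=false, break_seal=true, calibrate_sensor=true, certify_disclosure=true, countersign_statement=false, evacuate=false, ping_server=true, publish_dossier=true, reboot_node=false, report_manifest=false, timestamp_consent=true, timestamp_waiver=true); no atom is both obligatory and forbidden, so the set is consistent.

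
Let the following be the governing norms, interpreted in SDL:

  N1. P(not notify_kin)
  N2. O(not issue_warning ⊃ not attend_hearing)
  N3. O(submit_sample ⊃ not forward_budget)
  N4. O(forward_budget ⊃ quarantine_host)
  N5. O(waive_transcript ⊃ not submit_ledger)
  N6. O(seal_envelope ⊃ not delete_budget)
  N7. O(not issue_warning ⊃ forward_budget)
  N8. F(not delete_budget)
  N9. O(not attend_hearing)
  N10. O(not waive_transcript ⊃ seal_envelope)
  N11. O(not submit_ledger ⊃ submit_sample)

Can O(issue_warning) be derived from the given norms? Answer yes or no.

Premise 8, F(not delete_budget), is equivalent to O(delete_budget).
The contrapositive of premise 6 (O(seal_envelope ⊃ not delete_budget)) is O(delete_budget ⊃ not seal_envelope), and O(delete_budget) is already established, so O(not seal_envelope).
Premise 10 is O(not waive_transcript ⊃ seal_envelope); contrapositively O(not seal_envelope ⊃ waive_transcript). Since O(not seal_envelope) holds, K gives O(waive_transcript).
With premise 5, O(waive_transcript ⊃ not submit_ledger), the K-axiom yields O(not submit_ledger).
Applying K to premise 11 (O(not submit_ledger ⊃ submit_sample)) and O(not submit_ledger) yields O(submit_sample).
With premise 3, O(submit_sample ⊃ not forward_budget), the K-axiom yields O(not forward_budget).
Premise 7, O(not issue_warning ⊃ forward_budget), contraposes to O(not forward_budget ⊃ issue_warning); with O(not forward_budget) we get O(issue_warning).
Premises 1, 2, 4, 9 do not contribute to this derivation.
So O(issue_warning) follows.

Yes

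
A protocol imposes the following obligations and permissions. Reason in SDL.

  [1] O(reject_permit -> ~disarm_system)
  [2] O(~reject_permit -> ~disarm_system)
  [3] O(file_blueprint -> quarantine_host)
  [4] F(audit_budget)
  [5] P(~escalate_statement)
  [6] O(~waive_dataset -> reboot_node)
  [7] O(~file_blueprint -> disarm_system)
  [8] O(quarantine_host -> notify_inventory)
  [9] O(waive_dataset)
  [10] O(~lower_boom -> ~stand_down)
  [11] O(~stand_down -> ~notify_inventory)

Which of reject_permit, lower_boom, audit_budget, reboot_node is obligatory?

Premises 1 and 2 are O(reject_permit -> ~disarm_system) and O(~reject_permit -> ~disarm_system); every ideal world satisfies reject_permit or ~reject_permit, so in either case ~disarm_system holds — hence O(~disarm_system).
Premise 7, O(~file_blueprint -> disarm_system), contraposes to O(~disarm_system -> file_blueprint); with O(~disarm_system) we get O(file_blueprint).
Applying K to premise 3 (O(file_blueprint -> quarantine_host)) and O(file_blueprint) yields O(quarantine_host).
Applying K to premise 8 (O(quarantine_host -> notify_inventory)) and O(quarantine_host) yields O(notify_inventory).
The contrapositive of premise 11 (O(~stand_down -> ~notify_inventory)) is O(notify_inventory -> stand_down), and O(notify_inventory) is already established, so O(stand_down).
Premise 10, O(~lower_boom -> ~stand_down), contraposes to O(stand_down -> lower_boom); with O(stand_down) we get O(lower_boom).
So O(lower_boom) holds — lower_boom is obligatory. None of the other listed options is made obligatory by any chain of premises.

lower_boom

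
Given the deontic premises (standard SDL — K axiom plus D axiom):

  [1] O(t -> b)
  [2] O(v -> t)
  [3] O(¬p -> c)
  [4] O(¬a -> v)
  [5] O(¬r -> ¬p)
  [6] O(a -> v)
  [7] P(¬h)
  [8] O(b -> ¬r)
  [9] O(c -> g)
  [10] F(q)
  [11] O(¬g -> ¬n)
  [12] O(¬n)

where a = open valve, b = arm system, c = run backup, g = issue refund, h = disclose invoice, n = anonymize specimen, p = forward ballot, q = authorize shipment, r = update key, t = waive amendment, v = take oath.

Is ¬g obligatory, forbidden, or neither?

By case analysis on ¬a: premise 4 gives O(¬a -> v) and premise 6 gives O(a -> v), so O(v) either way.
Premise 2 is O(v -> t); since O(v), deontic closure gives O(t).
From O(t) and premise 1, O(t -> b), we obtain O(b).
Applying K to premise 8 (O(b -> ¬r)) and O(b) yields O(¬r).
Applying K to premise 5 (O(¬r -> ¬p)) and O(¬r) yields O(¬p).
Applying K to premise 3 (O(¬p -> c)) and O(¬p) yields O(c).
With premise 9, O(c -> g), the K-axiom yields O(g).
Premises 7, 10, 11, 12 do not contribute to this derivation.
Thus O(g), which is F(¬g): ¬g is forbidden.

Forbidden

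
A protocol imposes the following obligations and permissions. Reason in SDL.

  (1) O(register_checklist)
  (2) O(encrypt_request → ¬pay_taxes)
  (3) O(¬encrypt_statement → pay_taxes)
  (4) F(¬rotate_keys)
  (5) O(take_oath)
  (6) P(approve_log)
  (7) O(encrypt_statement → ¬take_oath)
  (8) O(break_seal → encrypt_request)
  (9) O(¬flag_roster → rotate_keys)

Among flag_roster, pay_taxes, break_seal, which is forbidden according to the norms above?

Premise 5 gives O(take_oath).
Premise 7, O(encrypt_statement → ¬take_oath), contraposes to O(take_oath → ¬encrypt_statement); with O(take_oath) we get O(¬encrypt_statement).
Premise 3 is O(¬encrypt_statement → pay_taxes); since O(¬encrypt_statement), deontic closure gives O(pay_taxes).
Premise 2 is O(encrypt_request → ¬pay_taxes); contrapositively O(pay_taxes → ¬encrypt_request). Since O(pay_taxes) holds, K gives O(¬encrypt_request).
Premise 8 is O(break_seal → encrypt_request); contrapositively O(¬encrypt_request → ¬break_seal). Since O(¬encrypt_request) holds, K gives O(¬break_seal).
So O(¬break_seal) holds, i.e. break_seal is forbidden. None of the other listed options is forbidden under the premises.

break_seal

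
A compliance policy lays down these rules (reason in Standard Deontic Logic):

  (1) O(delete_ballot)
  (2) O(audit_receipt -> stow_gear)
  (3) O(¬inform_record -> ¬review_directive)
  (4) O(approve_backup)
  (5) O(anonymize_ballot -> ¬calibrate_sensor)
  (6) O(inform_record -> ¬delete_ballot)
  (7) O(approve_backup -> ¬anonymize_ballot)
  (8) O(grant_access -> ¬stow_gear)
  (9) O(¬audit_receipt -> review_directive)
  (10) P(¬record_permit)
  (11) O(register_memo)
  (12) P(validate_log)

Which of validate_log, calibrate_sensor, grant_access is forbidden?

Premise 1 states O(delete_ballot) outright.
The contrapositive of premise 6 (O(inform_record -> ¬delete_ballot)) is O(delete_ballot -> ¬inform_record), and O(delete_ballot) is already established, so O(¬inform_record).
With premise 3, O(¬inform_record -> ¬review_directive), the K-axiom yields O(¬review_directive).
Premise 9, O(¬audit_receipt -> review_directive), contraposes to O(¬review_directive -> audit_receipt); with O(¬review_directive) we get O(audit_receipt).
Premise 2 is O(audit_receipt -> stow_gear); since O(audit_receipt), deontic closure gives O(stow_gear).
Premise 8 is O(grant_access -> ¬stow_gear); contrapositively O(stow_gear -> ¬grant_access). Since O(stow_gear) holds, K gives O(¬grant_access).
So O(¬grant_access) holds, i.e. grant_access is forbidden. None of the other listed options is forbidden under the premises.

grant_access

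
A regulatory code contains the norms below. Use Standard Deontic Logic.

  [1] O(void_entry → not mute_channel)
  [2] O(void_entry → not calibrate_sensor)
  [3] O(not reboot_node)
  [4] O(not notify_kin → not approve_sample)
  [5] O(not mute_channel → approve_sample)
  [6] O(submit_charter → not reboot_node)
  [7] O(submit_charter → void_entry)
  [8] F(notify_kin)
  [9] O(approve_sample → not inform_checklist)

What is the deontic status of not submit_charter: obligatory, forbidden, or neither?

Obligatory

F(notify_kin) at premise 8 means O(not notify_kin).
With premise 4, O(not notify_kin → not approve_sample), the K-axiom yields O(not approve_sample).
The contrapositive of premise 5 (O(not mute_channel → approve_sample)) is O(not approve_sample → mute_channel), and O(not approve_sample) is already established, so O(mute_channel).
The contrapositive of premise 1 (O(void_entry → not mute_channel)) is O(mute_channel → not void_entry), and O(mute_channel) is already established, so O(not void_entry).
Premise 7, O(submit_charter → void_entry), contraposes to O(not void_entry → not submit_charter); with O(not void_entry) we get O(not submit_charter).
Premises 2, 3, 6, 9 do not contribute to this derivation.
Hence not submit_charter is obligatory.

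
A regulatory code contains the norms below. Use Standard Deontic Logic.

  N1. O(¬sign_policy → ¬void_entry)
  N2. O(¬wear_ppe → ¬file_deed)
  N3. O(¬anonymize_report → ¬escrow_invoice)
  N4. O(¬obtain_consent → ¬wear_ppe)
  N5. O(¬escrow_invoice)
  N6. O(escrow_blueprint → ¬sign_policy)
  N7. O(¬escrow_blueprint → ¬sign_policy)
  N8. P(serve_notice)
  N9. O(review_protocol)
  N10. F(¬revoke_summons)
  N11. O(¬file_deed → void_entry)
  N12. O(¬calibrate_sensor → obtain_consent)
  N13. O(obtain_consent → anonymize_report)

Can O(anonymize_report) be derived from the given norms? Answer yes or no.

Yes

Premises 7 and 6 are O(¬escrow_blueprint → ¬sign_policy) and O(escrow_blueprint → ¬sign_policy); every ideal world satisfies ¬escrow_blueprint or escrow_blueprint, so in either case ¬sign_policy holds — hence O(¬sign_policy).
Applying K to premise 1 (O(¬sign_policy → ¬void_entry)) and O(¬sign_policy) yields O(¬void_entry).
The contrapositive of premise 11 (O(¬file_deed → void_entry)) is O(¬void_entry → file_deed), and O(¬void_entry) is already established, so O(file_deed).
Premise 2 is O(¬wear_ppe → ¬file_deed); contrapositively O(file_deed → wear_ppe). Since O(file_deed) holds, K gives O(wear_ppe).
Premise 4, O(¬obtain_consent → ¬wear_ppe), contraposes to O(wear_ppe → obtain_consent); with O(wear_ppe) we get O(obtain_consent).
Applying K to premise 13 (O(obtain_consent → anonymize_report)) and O(obtain_consent) yields O(anonymize_report).
Premises 3, 5, 8, 9, 10, 12 do not contribute to this derivation.
So O(anonymize_report) follows.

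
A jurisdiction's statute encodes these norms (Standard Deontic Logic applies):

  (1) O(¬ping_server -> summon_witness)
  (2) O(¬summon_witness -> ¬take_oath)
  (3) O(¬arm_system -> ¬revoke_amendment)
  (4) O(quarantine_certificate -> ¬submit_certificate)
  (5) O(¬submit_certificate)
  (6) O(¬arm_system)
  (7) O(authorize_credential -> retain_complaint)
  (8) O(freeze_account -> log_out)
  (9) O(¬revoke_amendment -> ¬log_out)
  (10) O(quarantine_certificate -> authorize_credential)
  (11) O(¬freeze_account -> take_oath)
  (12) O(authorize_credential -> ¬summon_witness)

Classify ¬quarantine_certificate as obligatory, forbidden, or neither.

Obligatory

Premise 6 states O(¬arm_system) outright.
From O(¬arm_system) and premise 3, O(¬arm_system -> ¬revoke_amendment), we obtain O(¬revoke_amendment).
With premise 9, O(¬revoke_amendment -> ¬log_out), the K-axiom yields O(¬log_out).
The contrapositive of premise 8 (O(freeze_account -> log_out)) is O(¬log_out -> ¬freeze_account), and O(¬log_out) is already established, so O(¬freeze_account).
With premise 11, O(¬freeze_account -> take_oath), the K-axiom yields O(take_oath).
Premise 2, O(¬summon_witness -> ¬take_oath), contraposes to O(take_oath -> summon_witness); with O(take_oath) we get O(summon_witness).
Premise 12 is O(authorize_credential -> ¬summon_witness); contrapositively O(summon_witness -> ¬authorize_credential). Since O(summon_witness) holds, K gives O(¬authorize_credential).
Premise 10, O(quarantine_certificate -> authorize_credential), contraposes to O(¬authorize_credential -> ¬quarantine_certificate); with O(¬authorize_credential) we get O(¬quarantine_certificate).
Premises 1, 4, 5, 7 do not contribute to this derivation.
Hence ¬quarantine_certificate is obligatory.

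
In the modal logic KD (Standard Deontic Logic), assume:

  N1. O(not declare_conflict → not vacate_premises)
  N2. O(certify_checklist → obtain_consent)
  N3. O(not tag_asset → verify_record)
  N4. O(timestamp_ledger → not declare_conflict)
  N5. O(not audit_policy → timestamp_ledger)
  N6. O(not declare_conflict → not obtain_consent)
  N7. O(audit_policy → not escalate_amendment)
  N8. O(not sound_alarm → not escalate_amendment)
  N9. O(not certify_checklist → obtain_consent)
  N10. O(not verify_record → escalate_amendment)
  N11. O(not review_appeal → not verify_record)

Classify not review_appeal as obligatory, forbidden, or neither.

Premises 2 and 9 cover both cases: O(certify_checklist → obtain_consent) and O(not certify_checklist → obtain_consent). Since certify_checklist ∨ not certify_checklist is a tautology, O(obtain_consent) follows.
The contrapositive of premise 6 (O(not declare_conflict → not obtain_consent)) is O(obtain_consent → declare_conflict), and O(obtain_consent) is already established, so O(declare_conflict).
Premise 4, O(timestamp_ledger → not declare_conflict), contraposes to O(declare_conflict → not timestamp_ledger); with O(declare_conflict) we get O(not timestamp_ledger).
Premise 5, O(not audit_policy → timestamp_ledger), contraposes to O(not timestamp_ledger → audit_policy); with O(not timestamp_ledger) we get O(audit_policy).
From O(audit_policy) and premise 7, O(audit_policy → not escalate_amendment), we obtain O(not escalate_amendment).
Premise 10 is O(not verify_record → escalate_amendment); contrapositively O(not escalate_amendment → verify_record). Since O(not escalate_amendment) holds, K gives O(verify_record).
Premise 11, O(not review_appeal → not verify_record), contraposes to O(verify_record → review_appeal); with O(verify_record) we get O(review_appeal).
Premises 1, 3, 8 do not contribute to this derivation.
Thus O(review_appeal), which is F(not review_appeal): not review_appeal is forbidden.

Forbidden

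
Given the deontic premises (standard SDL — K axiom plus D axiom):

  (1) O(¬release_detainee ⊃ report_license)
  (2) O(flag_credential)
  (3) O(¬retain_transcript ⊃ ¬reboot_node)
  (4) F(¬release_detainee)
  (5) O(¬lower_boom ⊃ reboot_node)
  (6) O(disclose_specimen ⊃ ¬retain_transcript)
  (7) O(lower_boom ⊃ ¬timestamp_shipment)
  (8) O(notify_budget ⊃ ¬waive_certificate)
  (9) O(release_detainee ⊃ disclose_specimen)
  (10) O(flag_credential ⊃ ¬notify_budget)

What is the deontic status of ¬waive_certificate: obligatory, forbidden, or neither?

Premise 8 is O(notify_budget ⊃ ¬waive_certificate), but O(notify_budget) is not derivable from the premises, so it does not yield O(¬waive_certificate).
No premise or chain of K-axiom applications forces O(¬waive_certificate), and none forces O(waive_certificate). So ¬waive_certificate is neither obligatory nor forbidden under these norms.

Neither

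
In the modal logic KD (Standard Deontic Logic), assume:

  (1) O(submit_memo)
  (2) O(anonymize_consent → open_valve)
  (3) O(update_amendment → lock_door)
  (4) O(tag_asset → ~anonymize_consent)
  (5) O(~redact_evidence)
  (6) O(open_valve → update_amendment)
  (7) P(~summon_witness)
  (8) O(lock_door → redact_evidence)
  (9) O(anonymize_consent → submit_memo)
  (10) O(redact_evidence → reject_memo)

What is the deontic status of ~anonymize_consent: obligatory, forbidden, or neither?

Obligatory

Premise 5 gives O(~redact_evidence).
Premise 8 is O(lock_door → redact_evidence); contrapositively O(~redact_evidence → ~lock_door). Since O(~redact_evidence) holds, K gives O(~lock_door).
The contrapositive of premise 3 (O(update_amendment → lock_door)) is O(~lock_door → ~update_amendment), and O(~lock_door) is already established, so O(~update_amendment).
Premise 6, O(open_valve → update_amendment), contraposes to O(~update_amendment → ~open_valve); with O(~update_amendment) we get O(~open_valve).
The contrapositive of premise 2 (O(anonymize_consent → open_valve)) is O(~open_valve → ~anonymize_consent), and O(~open_valve) is already established, so O(~anonymize_consent).
Premises 1, 4, 7, 9, 10 do not contribute to this derivation.
Hence ~anonymize_consent is obligatory.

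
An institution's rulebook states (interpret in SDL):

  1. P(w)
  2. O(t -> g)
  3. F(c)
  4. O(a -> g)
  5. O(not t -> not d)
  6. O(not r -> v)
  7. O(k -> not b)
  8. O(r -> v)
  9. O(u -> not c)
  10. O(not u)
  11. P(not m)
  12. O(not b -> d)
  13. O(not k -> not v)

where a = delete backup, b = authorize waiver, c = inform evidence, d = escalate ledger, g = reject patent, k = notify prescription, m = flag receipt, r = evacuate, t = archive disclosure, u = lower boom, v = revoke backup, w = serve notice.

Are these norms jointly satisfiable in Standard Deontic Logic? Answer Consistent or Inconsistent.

Consistent

Premise 9 is O(u -> not c); even if O(not c) held, inferring O(u) would be affirming the consequent — invalid.
So O(u) is not derivable, and the apparent clash with O(not u) does not arise.
A world satisfying every obligation exists (e.g. a=false, b=false, c=false, d=true, g=true, k=true, m=false, r=false, t=true, u=false, v=true, w=false); no atom is both obligatory and forbidden, so the set is consistent.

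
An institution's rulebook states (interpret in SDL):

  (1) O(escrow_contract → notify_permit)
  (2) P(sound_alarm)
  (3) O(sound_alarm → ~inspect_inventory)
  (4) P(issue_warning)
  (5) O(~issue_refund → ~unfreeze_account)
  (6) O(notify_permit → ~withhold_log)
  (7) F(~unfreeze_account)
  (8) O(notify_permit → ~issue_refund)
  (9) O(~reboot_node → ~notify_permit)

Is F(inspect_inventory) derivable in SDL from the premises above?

Premise 3 is O(sound_alarm → ~inspect_inventory), but O(sound_alarm) is not derivable from the premises (the permission P(sound_alarm) asserts only ~O(~sound_alarm), not O(sound_alarm)), so it does not yield O(~inspect_inventory).
No other premise forces O(~inspect_inventory). An ideal world satisfying every premise can still have inspect_inventory true, so F(inspect_inventory) is not derivable.

No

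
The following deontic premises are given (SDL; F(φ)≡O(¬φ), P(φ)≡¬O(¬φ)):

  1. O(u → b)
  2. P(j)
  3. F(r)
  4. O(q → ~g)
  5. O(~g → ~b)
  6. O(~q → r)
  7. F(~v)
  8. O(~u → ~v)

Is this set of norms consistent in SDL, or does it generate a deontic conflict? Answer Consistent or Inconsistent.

Premise 7, F(~v), is equivalent to O(v).
Premise 8 is O(~u → ~v); contrapositively O(v → u). Since O(v) holds, K gives O(u).
From O(u) and premise 1, O(u → b), we obtain O(b).
The contrapositive of premise 5 (O(~g → ~b)) is O(b → g), and O(b) is already established, so O(g).
The contrapositive of premise 4 (O(q → ~g)) is O(g → ~q), and O(g) is already established, so O(~q).
With premise 6, O(~q → r), the K-axiom yields O(r).
But premise 3, F(r), means O(~r).
We now have both O(r) and O(~r) — r is simultaneously obligatory and forbidden, violating the D-axiom.

Inconsistent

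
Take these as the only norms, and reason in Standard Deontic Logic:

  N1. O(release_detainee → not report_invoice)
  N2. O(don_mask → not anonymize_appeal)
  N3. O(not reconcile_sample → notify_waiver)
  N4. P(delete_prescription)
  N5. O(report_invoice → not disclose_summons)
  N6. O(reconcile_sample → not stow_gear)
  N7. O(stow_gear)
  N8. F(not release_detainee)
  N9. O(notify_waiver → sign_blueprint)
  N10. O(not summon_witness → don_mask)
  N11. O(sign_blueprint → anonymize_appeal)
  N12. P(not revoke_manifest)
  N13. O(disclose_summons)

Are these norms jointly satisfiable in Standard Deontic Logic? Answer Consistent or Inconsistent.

Premise 5 is O(report_invoice → not disclose_summons), but O(report_invoice) is not derivable from the premises, so it does not yield O(not disclose_summons).
So O(not disclose_summons) is not derivable, and the apparent clash with O(disclose_summons) does not arise.
A world satisfying every obligation exists (e.g. anonymize_appeal=true, delete_prescription=false, disclose_summons=true, don_mask=false, notify_waiver=true, reconcile_sample=false, release_detainee=true, report_invoice=false, revoke_manifest=false, sign_blueprint=true, stow_gear=true, summon_witness=true); no atom is both obligatory and forbidden, so the set is consistent.

Consistent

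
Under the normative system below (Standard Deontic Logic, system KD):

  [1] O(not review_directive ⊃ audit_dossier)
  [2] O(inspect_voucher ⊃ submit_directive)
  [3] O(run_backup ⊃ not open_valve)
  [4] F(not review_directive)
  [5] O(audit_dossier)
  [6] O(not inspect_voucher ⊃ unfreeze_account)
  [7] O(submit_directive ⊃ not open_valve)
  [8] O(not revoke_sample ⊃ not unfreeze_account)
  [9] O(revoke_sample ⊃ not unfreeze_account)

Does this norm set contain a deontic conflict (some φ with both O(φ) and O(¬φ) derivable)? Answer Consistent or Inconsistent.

Consistent

Premise 1 is O(not review_directive ⊃ audit_dossier); even if O(audit_dossier) held, inferring O(not review_directive) would be affirming the consequent — invalid.
So O(not review_directive) is not derivable, and the apparent clash with O(review_directive) does not arise.
A world satisfying every obligation exists (e.g. audit_dossier=true, inspect_voucher=true, open_valve=false, review_directive=true, revoke_sample=false, run_backup=false, submit_directive=true, unfreeze_account=false); no atom is both obligatory and forbidden, so the set is consistent.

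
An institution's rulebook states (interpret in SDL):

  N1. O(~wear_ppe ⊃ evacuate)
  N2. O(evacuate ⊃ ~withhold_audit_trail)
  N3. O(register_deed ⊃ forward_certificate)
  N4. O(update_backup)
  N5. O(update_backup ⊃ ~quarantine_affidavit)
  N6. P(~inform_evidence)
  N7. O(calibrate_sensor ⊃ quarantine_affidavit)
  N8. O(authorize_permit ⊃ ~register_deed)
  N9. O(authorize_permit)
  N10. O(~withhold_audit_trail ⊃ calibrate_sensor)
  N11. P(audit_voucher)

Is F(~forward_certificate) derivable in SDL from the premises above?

No

Premise 3 is O(register_deed ⊃ forward_certificate), but O(register_deed) is not derivable from the premises, so it does not yield O(forward_certificate).
No other premise forces O(forward_certificate). An ideal world satisfying every premise can still have ~forward_certificate true, so F(~forward_certificate) is not derivable.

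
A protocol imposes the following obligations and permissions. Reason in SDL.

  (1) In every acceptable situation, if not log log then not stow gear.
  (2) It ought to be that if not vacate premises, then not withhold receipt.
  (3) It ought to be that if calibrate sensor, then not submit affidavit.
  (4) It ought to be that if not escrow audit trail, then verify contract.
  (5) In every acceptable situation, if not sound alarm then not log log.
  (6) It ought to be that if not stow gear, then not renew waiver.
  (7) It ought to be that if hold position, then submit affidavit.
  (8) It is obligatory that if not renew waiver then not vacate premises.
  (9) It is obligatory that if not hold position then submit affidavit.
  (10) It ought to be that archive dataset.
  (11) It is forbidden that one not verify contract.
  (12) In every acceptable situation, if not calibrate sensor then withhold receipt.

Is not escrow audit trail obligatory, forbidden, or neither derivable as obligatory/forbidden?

Neither

Premise 4 is O(¬escrow_audit_trail → verify_contract); even if O(verify_contract) held, inferring O(¬escrow_audit_trail) would be affirming the consequent — invalid.
No premise or chain of K-axiom applications forces O(¬escrow_audit_trail), and none forces O(escrow_audit_trail). So ¬escrow_audit_trail is neither obligatory nor forbidden under these norms.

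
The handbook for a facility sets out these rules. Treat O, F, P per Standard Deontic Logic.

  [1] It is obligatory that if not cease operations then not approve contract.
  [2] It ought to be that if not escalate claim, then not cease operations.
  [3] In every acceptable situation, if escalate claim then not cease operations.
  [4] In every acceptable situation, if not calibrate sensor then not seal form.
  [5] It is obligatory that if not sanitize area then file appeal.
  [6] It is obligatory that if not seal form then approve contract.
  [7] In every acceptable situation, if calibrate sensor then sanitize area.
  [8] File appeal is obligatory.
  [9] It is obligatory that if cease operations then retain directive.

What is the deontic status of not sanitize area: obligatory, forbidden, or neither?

By case analysis on ¬escalate_claim: premise 2 gives O(¬escalate_claim → ¬cease_operations) and premise 3 gives O(escalate_claim → ¬cease_operations), so O(¬cease_operations) either way.
Applying K to premise 1 (O(¬cease_operations → ¬approve_contract)) and O(¬cease_operations) yields O(¬approve_contract).
The contrapositive of premise 6 (O(¬seal_form → approve_contract)) is O(¬approve_contract → seal_form), and O(¬approve_contract) is already established, so O(seal_form).
Premise 4, O(¬calibrate_sensor → ¬seal_form), contraposes to O(seal_form → calibrate_sensor); with O(seal_form) we get O(calibrate_sensor).
From O(calibrate_sensor) and premise 7, O(calibrate_sensor → sanitize_area), we obtain O(sanitize_area).
Premises 5, 8, 9 do not contribute to this derivation.
Thus O(sanitize_area), which is F(¬sanitize_area): ¬sanitize_area is forbidden.

Forbidden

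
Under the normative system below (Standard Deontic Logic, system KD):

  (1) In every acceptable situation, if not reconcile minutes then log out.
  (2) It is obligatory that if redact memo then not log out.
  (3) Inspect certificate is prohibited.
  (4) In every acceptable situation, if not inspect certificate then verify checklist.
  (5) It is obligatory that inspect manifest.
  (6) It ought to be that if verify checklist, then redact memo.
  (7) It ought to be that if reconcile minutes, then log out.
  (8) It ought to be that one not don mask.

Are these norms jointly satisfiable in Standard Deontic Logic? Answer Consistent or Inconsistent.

Premises 1 and 7 are O(¬reconcile_minutes → log_out) and O(reconcile_minutes → log_out); every ideal world satisfies ¬reconcile_minutes or reconcile_minutes, so in either case log_out holds — hence O(log_out).
Premise 2, O(redact_memo → ¬log_out), contraposes to O(log_out → ¬redact_memo); with O(log_out) we get O(¬redact_memo).
Premise 6, O(verify_checklist → redact_memo), contraposes to O(¬redact_memo → ¬verify_checklist); with O(¬redact_memo) we get O(¬verify_checklist).
The contrapositive of premise 4 (O(¬inspect_certificate → verify_checklist)) is O(¬verify_checklist → inspect_certificate), and O(¬verify_checklist) is already established, so O(inspect_certificate).
However, F(inspect_certificate) at premise 3 amounts to O(¬inspect_certificate).
We now have both O(inspect_certificate) and O(¬inspect_certificate) — inspect_certificate is simultaneously obligatory and forbidden, violating the D-axiom.

Inconsistent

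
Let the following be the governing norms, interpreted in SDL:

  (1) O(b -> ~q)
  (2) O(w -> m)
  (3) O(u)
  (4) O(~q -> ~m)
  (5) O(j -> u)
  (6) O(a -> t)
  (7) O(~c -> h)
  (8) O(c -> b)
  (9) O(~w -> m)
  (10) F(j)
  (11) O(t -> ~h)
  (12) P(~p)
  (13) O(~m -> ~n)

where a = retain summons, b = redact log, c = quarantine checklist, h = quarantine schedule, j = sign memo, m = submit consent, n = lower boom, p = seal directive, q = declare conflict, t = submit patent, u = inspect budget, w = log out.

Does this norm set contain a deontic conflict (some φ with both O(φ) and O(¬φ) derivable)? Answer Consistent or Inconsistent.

Consistent

Premise 5 is O(j -> u); even if O(u) held, inferring O(j) would be affirming the consequent — invalid.
So O(j) is not derivable, and the apparent clash with O(~j) does not arise.
A world satisfying every obligation exists (e.g. a=false, b=false, c=false, h=true, j=false, m=true, n=false, p=false, q=true, t=false, u=true, w=false); no atom is both obligatory and forbidden, so the set is consistent.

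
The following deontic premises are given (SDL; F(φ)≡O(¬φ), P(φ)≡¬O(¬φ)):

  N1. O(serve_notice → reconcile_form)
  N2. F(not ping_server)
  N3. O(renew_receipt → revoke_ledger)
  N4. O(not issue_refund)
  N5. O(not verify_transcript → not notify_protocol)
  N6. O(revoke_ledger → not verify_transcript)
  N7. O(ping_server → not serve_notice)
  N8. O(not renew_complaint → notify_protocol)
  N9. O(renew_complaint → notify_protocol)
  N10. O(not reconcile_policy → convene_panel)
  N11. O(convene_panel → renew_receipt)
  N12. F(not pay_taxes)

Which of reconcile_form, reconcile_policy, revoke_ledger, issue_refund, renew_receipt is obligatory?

reconcile_policy

By case analysis on not renew_complaint: premise 8 gives O(not renew_complaint → notify_protocol) and premise 9 gives O(renew_complaint → notify_protocol), so O(notify_protocol) either way.
Premise 5, O(not verify_transcript → not notify_protocol), contraposes to O(notify_protocol → verify_transcript); with O(notify_protocol) we get O(verify_transcript).
Premise 6, O(revoke_ledger → not verify_transcript), contraposes to O(verify_transcript → not revoke_ledger); with O(verify_transcript) we get O(not revoke_ledger).
Premise 3, O(renew_receipt → revoke_ledger), contraposes to O(not revoke_ledger → not renew_receipt); with O(not revoke_ledger) we get O(not renew_receipt).
The contrapositive of premise 11 (O(convene_panel → renew_receipt)) is O(not renew_receipt → not convene_panel), and O(not renew_receipt) is already established, so O(not convene_panel).
The contrapositive of premise 10 (O(not reconcile_policy → convene_panel)) is O(not convene_panel → reconcile_policy), and O(not convene_panel) is already established, so O(reconcile_policy).
So O(reconcile_policy) holds — reconcile_policy is obligatory. None of the other listed options is made obligatory by any chain of premises.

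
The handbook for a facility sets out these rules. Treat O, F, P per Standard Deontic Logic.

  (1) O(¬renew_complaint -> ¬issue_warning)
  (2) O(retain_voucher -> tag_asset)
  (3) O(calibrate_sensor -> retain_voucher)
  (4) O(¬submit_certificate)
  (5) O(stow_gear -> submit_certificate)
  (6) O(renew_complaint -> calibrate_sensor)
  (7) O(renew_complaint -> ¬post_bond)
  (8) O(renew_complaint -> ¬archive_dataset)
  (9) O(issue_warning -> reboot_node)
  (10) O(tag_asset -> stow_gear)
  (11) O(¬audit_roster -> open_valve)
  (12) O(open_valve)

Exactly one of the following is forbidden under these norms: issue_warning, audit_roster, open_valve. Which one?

issue_warning

From premise 4 we have O(¬submit_certificate).
The contrapositive of premise 5 (O(stow_gear -> submit_certificate)) is O(¬submit_certificate -> ¬stow_gear), and O(¬submit_certificate) is already established, so O(¬stow_gear).
Premise 10, O(tag_asset -> stow_gear), contraposes to O(¬stow_gear -> ¬tag_asset); with O(¬stow_gear) we get O(¬tag_asset).
Premise 2, O(retain_voucher -> tag_asset), contraposes to O(¬tag_asset -> ¬retain_voucher); with O(¬tag_asset) we get O(¬retain_voucher).
Premise 3 is O(calibrate_sensor -> retain_voucher); contrapositively O(¬retain_voucher -> ¬calibrate_sensor). Since O(¬retain_voucher) holds, K gives O(¬calibrate_sensor).
The contrapositive of premise 6 (O(renew_complaint -> calibrate_sensor)) is O(¬calibrate_sensor -> ¬renew_complaint), and O(¬calibrate_sensor) is already established, so O(¬renew_complaint).
Applying K to premise 1 (O(¬renew_complaint -> ¬issue_warning)) and O(¬renew_complaint) yields O(¬issue_warning).
So O(¬issue_warning) holds, i.e. issue_warning is forbidden. None of the other listed options is forbidden under the premises.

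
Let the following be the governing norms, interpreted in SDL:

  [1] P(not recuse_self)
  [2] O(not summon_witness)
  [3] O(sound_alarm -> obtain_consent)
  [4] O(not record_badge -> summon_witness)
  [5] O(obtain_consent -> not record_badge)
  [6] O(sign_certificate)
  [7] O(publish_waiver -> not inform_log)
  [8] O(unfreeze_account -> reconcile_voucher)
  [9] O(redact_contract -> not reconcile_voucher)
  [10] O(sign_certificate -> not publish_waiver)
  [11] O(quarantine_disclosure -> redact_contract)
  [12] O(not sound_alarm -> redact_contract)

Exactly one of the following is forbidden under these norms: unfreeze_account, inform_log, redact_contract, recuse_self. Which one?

From premise 2 we have O(not summon_witness).
Premise 4 is O(not record_badge -> summon_witness); contrapositively O(not summon_witness -> record_badge). Since O(not summon_witness) holds, K gives O(record_badge).
The contrapositive of premise 5 (O(obtain_consent -> not record_badge)) is O(record_badge -> not obtain_consent), and O(record_badge) is already established, so O(not obtain_consent).
The contrapositive of premise 3 (O(sound_alarm -> obtain_consent)) is O(not obtain_consent -> not sound_alarm), and O(not obtain_consent) is already established, so O(not sound_alarm).
From O(not sound_alarm) and premise 12, O(not sound_alarm -> redact_contract), we obtain O(redact_contract).
Applying K to premise 9 (O(redact_contract -> not reconcile_voucher)) and O(redact_contract) yields O(not reconcile_voucher).
The contrapositive of premise 8 (O(unfreeze_account -> reconcile_voucher)) is O(not reconcile_voucher -> not unfreeze_account), and O(not reconcile_voucher) is already established, so O(not unfreeze_account).
So O(not unfreeze_account) holds, i.e. unfreeze_account is forbidden. None of the other listed options is forbidden under the premises.

unfreeze_account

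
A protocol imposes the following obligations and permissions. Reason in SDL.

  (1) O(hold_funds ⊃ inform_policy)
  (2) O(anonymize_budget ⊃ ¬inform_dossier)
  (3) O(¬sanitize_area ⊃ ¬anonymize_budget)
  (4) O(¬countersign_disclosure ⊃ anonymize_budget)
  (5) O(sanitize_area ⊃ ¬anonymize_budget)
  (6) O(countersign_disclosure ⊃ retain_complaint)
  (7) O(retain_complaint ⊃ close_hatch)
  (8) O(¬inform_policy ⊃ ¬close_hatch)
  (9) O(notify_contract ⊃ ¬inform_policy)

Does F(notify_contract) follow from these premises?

Yes

Premises 3 and 5 are O(¬sanitize_area ⊃ ¬anonymize_budget) and O(sanitize_area ⊃ ¬anonymize_budget); every ideal world satisfies ¬sanitize_area or sanitize_area, so in either case ¬anonymize_budget holds — hence O(¬anonymize_budget).
Premise 4, O(¬countersign_disclosure ⊃ anonymize_budget), contraposes to O(¬anonymize_budget ⊃ countersign_disclosure); with O(¬anonymize_budget) we get O(countersign_disclosure).
Premise 6 is O(countersign_disclosure ⊃ retain_complaint); since O(countersign_disclosure), deontic closure gives O(retain_complaint).
Applying K to premise 7 (O(retain_complaint ⊃ close_hatch)) and O(retain_complaint) yields O(close_hatch).
The contrapositive of premise 8 (O(¬inform_policy ⊃ ¬close_hatch)) is O(close_hatch ⊃ inform_policy), and O(close_hatch) is already established, so O(inform_policy).
Premise 9, O(notify_contract ⊃ ¬inform_policy), contraposes to O(inform_policy ⊃ ¬notify_contract); with O(inform_policy) we get O(¬notify_contract).
Premises 1, 2 do not contribute to this derivation.
So O(¬notify_contract) holds, i.e. F(notify_contract). The claim follows.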